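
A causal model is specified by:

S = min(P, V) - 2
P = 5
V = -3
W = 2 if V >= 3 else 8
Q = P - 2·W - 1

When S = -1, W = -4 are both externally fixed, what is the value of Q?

Setting S = -1, W = -4 by intervention discards those variables' equations.
Q = P - 2·W - 1  [with P=5, W=-4]  = 12

12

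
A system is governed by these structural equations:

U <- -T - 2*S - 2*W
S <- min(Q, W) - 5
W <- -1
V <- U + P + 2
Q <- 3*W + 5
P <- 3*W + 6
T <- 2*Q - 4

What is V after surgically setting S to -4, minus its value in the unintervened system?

The intervention breaks the incoming arrows to S: S <- min(Q, W) - 5 no longer applies, and S = -4.
Q = 3*W + 5  [with W=-1]  = 2
T = 2*Q - 4  [with Q=2]  = 0
U = -T - 2*S - 2*W  [with T=0, S=-4, W=-1]  = 10
P = 3*W + 6  [with W=-1]  = 3
V = U + P + 2  [with U=10, P=3]  = 15
Without intervention: Q = 3*W + 5  [with W=-1]  = 2; T = 2*Q - 4  [with Q=2]  = 0; S = min(Q, W) - 5  [with Q=2, W=-1]  = -6; U = -T - 2*S - 2*W  [with T=0, S=-6, W=-1]  = 14; P = 3*W + 6  [with W=-1]  = 3; V = U + P + 2  [with U=14, P=3]  = 19.
Change = 15 − 19 = -4.

-4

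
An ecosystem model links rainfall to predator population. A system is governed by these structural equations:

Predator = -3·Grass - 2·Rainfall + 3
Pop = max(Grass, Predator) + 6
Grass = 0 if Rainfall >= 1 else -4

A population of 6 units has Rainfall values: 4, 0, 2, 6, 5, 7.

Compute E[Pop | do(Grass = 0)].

Under do(Grass=0), Grass's equation is replaced by Grass=0 for every unit. Per-unit Pop: 6, 9, 6, 6, 6, 6. Mean = 6.5.

6.5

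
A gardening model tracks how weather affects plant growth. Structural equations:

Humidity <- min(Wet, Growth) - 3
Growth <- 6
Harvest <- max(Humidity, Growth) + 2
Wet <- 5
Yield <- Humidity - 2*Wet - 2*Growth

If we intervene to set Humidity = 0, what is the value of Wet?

5

Under do(Humidity=0), the mechanism Humidity <- min(Wet, Growth) - 3 is discarded; Humidity is fixed at 0.
Wet is not downstream of the intervention, so its value is determined by the original equations.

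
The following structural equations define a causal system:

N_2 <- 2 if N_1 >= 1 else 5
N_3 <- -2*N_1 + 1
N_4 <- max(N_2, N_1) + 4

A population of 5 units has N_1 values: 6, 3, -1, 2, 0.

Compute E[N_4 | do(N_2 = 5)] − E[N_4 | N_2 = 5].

Under do(N_2=5), N_2's equation is replaced by N_2=5 for every unit. Per-unit N_4: 10, 9, 9, 9, 9. Mean = 9.2.
Conditioning on N_2=5 selects the 2 unit(s) with N_1 ∈ {-1, 0}. Their N_4 values: 9, 9. Mean = 9.
Difference = 9.2 − 9 = 0.2.

0.2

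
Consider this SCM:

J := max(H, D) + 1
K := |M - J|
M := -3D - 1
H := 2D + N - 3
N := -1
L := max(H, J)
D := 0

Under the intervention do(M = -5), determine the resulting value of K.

6

The intervention breaks the incoming arrows to M: M := -3D - 1 no longer applies, and M = -5.
H = 2D + N - 3  [with D=0, N=-1]  = -4
J = max(H, D) + 1  [with H=-4, D=0]  = 1
K = |M - J|  [with M=-5, J=1]  = 6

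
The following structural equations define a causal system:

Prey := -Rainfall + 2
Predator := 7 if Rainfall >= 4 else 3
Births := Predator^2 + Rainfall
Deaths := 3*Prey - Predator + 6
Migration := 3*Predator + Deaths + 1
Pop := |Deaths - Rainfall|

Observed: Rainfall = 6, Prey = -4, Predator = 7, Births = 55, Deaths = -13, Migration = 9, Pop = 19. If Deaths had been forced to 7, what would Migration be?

29

The intervention breaks the incoming arrows to Deaths: Deaths := 3*Prey - Predator + 6 no longer applies, and Deaths = 7.
Predator = 7 if Rainfall >= 4 else 3  [with Rainfall=6]  = 7
Migration = 3*Predator + Deaths + 1  [with Predator=7, Deaths=7]  = 29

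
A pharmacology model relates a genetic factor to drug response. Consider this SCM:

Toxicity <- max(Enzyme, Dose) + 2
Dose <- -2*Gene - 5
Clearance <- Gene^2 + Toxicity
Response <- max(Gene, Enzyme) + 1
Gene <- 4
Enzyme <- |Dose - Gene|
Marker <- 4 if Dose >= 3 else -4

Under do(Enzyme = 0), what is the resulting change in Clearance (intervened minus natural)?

The intervention breaks the incoming arrows to Enzyme: Enzyme <- |Dose - Gene| no longer applies, and Enzyme = 0.
Dose = -2*Gene - 5  [with Gene=4]  = -13
Toxicity = max(Enzyme, Dose) + 2  [with Enzyme=0, Dose=-13]  = 2
Clearance = Gene^2 + Toxicity  [with Gene=4, Toxicity=2]  = 18
Without intervention: Dose = -2*Gene - 5  [with Gene=4]  = -13; Enzyme = |Dose - Gene|  [with Dose=-13, Gene=4]  = 17; Toxicity = max(Enzyme, Dose) + 2  [with Enzyme=17, Dose=-13]  = 19; Clearance = Gene^2 + Toxicity  [with Gene=4, Toxicity=19]  = 35.
Change = 18 − 35 = -17.

-17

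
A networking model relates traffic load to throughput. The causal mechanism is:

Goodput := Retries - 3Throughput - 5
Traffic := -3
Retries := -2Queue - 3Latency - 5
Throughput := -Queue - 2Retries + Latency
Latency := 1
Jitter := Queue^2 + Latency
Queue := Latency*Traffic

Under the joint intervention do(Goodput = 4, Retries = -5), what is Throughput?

Setting Goodput = 4, Retries = -5 by intervention discards those variables' equations.
Queue = Latency*Traffic  [with Latency=1, Traffic=-3]  = -3
Throughput = -Queue - 2Retries + Latency  [with Queue=-3, Retries=-5, Latency=1]  = 14

14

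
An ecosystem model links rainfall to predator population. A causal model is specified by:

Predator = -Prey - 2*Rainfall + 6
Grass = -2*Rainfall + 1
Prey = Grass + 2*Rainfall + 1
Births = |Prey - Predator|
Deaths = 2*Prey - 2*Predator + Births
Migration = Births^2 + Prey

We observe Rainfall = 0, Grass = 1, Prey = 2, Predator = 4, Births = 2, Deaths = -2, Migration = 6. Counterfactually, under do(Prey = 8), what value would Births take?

do(Prey=8) replaces the equation Prey = Grass + 2*Rainfall + 1 with the constant Prey = 8.
Predator = -Prey - 2*Rainfall + 6  [with Prey=8, Rainfall=0]  = -2
Births = |Prey - Predator|  [with Prey=8, Predator=-2]  = 10

10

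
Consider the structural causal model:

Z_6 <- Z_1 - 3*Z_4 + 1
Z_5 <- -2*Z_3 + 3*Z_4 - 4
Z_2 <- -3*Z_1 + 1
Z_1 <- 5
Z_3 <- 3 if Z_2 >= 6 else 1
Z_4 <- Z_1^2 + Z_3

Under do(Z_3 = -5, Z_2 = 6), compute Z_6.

-54

Setting Z_3 = -5, Z_2 = 6 by intervention discards those variables' equations.
Z_4 = Z_1^2 + Z_3  [with Z_1=5, Z_3=-5]  = 20
Z_6 = Z_1 - 3*Z_4 + 1  [with Z_1=5, Z_4=20]  = -54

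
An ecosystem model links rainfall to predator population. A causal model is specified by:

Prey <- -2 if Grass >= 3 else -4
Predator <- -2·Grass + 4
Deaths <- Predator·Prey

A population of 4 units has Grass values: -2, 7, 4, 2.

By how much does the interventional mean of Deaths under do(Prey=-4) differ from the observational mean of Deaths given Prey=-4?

Under do(Prey=-4), Prey's equation is replaced by Prey=-4 for every unit. Per-unit Deaths: -32, 40, 16, 0. Mean = 6.
Conditioning on Prey=-4 selects the 2 unit(s) with Grass ∈ {-2, 2}. Their Deaths values: -32, 0. Mean = -16.
Difference = 6 − (-16) = 22.

22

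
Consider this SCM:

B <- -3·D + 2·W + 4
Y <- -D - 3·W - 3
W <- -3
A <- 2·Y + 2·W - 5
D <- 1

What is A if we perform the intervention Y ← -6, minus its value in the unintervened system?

-22

The intervention breaks the incoming arrows to Y: Y <- -D - 3·W - 3 no longer applies, and Y = -6.
A = 2·Y + 2·W - 5  [with Y=-6, W=-3]  = -23
Without intervention: Y = -D - 3·W - 3  [with D=1, W=-3]  = 5; A = 2·Y + 2·W - 5  [with Y=5, W=-3]  = -1.
Change = -23 − (-1) = -22.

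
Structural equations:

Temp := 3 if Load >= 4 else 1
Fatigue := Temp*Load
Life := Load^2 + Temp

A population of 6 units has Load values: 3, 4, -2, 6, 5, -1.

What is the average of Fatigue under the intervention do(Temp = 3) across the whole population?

7.5

Every unit gets Temp=3 under the intervention. Fatigue values become 9, 12, -6, 18, 15, -3; E[Fatigue|do(Temp=3)] = 7.5.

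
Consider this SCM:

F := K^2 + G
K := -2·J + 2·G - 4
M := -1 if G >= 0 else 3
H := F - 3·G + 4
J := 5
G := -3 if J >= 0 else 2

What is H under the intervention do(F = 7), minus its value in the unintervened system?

-390

Intervening sets F = 7 and removes its equation (F := K^2 + G).
G = -3 if J >= 0 else 2  [with J=5]  = -3
H = F - 3·G + 4  [with F=7, G=-3]  = 20
Without intervention: G = -3 if J >= 0 else 2  [with J=5]  = -3; K = -2·J + 2·G - 4  [with J=5, G=-3]  = -20; F = K^2 + G  [with K=-20, G=-3]  = 397; H = F - 3·G + 4  [with F=397, G=-3]  = 410.
Change = 20 − 410 = -390.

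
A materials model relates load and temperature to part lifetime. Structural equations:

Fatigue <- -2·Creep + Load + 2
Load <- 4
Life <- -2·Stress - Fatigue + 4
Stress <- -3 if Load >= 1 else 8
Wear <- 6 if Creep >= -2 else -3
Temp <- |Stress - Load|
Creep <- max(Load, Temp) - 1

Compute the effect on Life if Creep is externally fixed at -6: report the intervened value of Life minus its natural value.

-24

The intervention breaks the incoming arrows to Creep: Creep <- max(Load, Temp) - 1 no longer applies, and Creep = -6.
Stress = -3 if Load >= 1 else 8  [with Load=4]  = -3
Fatigue = -2·Creep + Load + 2  [with Creep=-6, Load=4]  = 18
Life = -2·Stress - Fatigue + 4  [with Stress=-3, Fatigue=18]  = -8
Without intervention: Stress = -3 if Load >= 1 else 8  [with Load=4]  = -3; Temp = |Stress - Load|  [with Stress=-3, Load=4]  = 7; Creep = max(Load, Temp) - 1  [with Load=4, Temp=7]  = 6; Fatigue = -2·Creep + Load + 2  [with Creep=6, Load=4]  = -6; Life = -2·Stress - Fatigue + 4  [with Stress=-3, Fatigue=-6]  = 16.
Change = -8 − 16 = -24.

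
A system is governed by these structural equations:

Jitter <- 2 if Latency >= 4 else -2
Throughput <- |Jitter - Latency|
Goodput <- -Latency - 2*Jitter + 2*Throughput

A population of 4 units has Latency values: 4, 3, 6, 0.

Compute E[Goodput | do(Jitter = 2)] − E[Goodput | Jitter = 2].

do(Jitter=2) breaks Jitter's dependence on Latency. With Jitter=2 fixed, Goodput across the units is -4, -5, -2, 0, mean -2.75.
E[Goodput|Jitter=2] averages over only the 2 units with Jitter=2 (Latency = 4, 6): Goodput = -4, -2, mean -3.
Difference = -2.75 − (-3) = 0.25.

0.25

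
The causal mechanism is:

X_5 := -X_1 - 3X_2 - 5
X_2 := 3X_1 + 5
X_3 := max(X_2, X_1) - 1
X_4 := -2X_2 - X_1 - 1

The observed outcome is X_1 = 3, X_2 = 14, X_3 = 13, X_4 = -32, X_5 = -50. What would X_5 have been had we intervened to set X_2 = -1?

-5

do(X_2=-1) replaces the equation X_2 := 3X_1 + 5 with the constant X_2 = -1.
X_5 = -X_1 - 3X_2 - 5  [with X_1=3, X_2=-1]  = -5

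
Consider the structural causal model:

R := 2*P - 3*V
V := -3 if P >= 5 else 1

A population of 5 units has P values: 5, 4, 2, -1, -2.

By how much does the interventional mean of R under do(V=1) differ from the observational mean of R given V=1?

1.7

Under do(V=1), V's equation is replaced by V=1 for every unit. Per-unit R: 7, 5, 1, -5, -7. Mean = 0.2.
Observing V=1 restricts to units where V's equation naturally yields 1: P ∈ {4, 2, -1, -2}. In that subpopulation R = 5, 1, -5, -7, mean -1.5.
Difference = 0.2 − (-1.5) = 1.7.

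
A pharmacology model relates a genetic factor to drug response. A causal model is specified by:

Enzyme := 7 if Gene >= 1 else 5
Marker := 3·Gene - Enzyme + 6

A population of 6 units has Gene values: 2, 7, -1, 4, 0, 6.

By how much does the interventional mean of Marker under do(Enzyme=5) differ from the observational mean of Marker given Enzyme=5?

10.5

The intervention sets Enzyme=5 in all 6 units regardless of Gene. Recomputing Marker per unit gives 7, 22, -2, 13, 1, 19; average 10.
E[Marker|Enzyme=5] averages over only the 2 units with Enzyme=5 (Gene = -1, 0): Marker = -2, 1, mean -0.5.
Difference = 10 − (-0.5) = 10.5.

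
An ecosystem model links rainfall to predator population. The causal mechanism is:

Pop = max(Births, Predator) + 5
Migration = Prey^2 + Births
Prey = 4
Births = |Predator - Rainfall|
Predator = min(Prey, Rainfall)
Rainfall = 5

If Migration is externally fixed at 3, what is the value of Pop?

The intervention breaks the incoming arrows to Migration: Migration = Prey^2 + Births no longer applies, and Migration = 3.
Since Pop is not a descendant of the intervened variable, it is unaffected.
Predator = min(Prey, Rainfall)  [with Prey=4, Rainfall=5]  = 4
Births = |Predator - Rainfall|  [with Predator=4, Rainfall=5]  = 1
Pop = max(Births, Predator) + 5  [with Births=1, Predator=4]  = 9

9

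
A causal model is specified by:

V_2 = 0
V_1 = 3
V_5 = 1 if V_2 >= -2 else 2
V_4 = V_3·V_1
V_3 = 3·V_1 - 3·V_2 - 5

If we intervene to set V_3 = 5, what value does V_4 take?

The intervention breaks the incoming arrows to V_3: V_3 = 3·V_1 - 3·V_2 - 5 no longer applies, and V_3 = 5.
V_4 = V_3·V_1  [with V_3=5, V_1=3]  = 15

15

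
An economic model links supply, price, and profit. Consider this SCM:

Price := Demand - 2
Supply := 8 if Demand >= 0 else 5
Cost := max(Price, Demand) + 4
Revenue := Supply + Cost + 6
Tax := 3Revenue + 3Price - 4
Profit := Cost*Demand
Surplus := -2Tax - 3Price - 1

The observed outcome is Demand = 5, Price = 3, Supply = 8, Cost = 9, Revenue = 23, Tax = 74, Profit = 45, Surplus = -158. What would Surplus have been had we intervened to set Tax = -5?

0

Intervening sets Tax = -5 and removes its equation (Tax := 3Revenue + 3Price - 4).
Price = Demand - 2  [with Demand=5]  = 3
Surplus = -2Tax - 3Price - 1  [with Tax=-5, Price=3]  = 0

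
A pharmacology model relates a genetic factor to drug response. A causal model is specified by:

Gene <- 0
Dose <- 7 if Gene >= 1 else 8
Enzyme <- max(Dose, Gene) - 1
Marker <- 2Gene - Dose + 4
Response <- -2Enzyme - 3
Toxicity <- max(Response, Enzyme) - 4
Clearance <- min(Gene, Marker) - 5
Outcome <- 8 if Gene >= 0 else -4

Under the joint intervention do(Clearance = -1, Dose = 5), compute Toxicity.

0

Under do(Clearance = -1, Dose = 5), each intervened variable's structural equation is replaced by its fixed value.
Enzyme = max(Dose, Gene) - 1  [with Dose=5, Gene=0]  = 4
Response = -2Enzyme - 3  [with Enzyme=4]  = -11
Toxicity = max(Response, Enzyme) - 4  [with Response=-11, Enzyme=4]  = 0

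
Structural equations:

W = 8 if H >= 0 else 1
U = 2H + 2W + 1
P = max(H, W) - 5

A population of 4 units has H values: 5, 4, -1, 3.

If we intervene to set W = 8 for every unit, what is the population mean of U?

Every unit gets W=8 under the intervention. U values become 27, 25, 15, 23; E[U|do(W=8)] = 22.5.

22.5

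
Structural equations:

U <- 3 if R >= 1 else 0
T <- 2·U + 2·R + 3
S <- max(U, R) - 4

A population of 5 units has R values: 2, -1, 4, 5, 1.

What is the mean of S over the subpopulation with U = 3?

Observing U=3 restricts to units where U's equation naturally yields 3: R ∈ {2, 4, 5, 1}. In that subpopulation S = -1, 0, 1, -1, mean -0.25.

-0.25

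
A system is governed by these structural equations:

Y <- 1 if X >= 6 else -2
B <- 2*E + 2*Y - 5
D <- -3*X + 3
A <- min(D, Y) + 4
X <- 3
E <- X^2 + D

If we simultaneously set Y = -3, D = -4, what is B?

Setting Y = -3, D = -4 by intervention discards those variables' equations.
E = X^2 + D  [with X=3, D=-4]  = 5
B = 2*E + 2*Y - 5  [with E=5, Y=-3]  = -1

-1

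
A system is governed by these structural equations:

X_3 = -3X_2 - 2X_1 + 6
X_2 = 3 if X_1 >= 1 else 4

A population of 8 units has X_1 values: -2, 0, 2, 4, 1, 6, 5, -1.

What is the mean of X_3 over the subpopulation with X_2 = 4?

-4

Conditioning on X_2=4 selects the 3 unit(s) with X_1 ∈ {-2, 0, -1}. Their X_3 values: -2, -6, -4. Mean = -4.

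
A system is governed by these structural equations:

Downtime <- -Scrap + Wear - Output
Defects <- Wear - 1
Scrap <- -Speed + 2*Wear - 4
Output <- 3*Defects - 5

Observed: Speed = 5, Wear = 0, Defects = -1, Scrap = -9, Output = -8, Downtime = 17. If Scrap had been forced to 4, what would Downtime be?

4

Under do(Scrap=4), the mechanism Scrap <- -Speed + 2*Wear - 4 is discarded; Scrap is fixed at 4.
Defects = Wear - 1  [with Wear=0]  = -1
Output = 3*Defects - 5  [with Defects=-1]  = -8
Downtime = -Scrap + Wear - Output  [with Scrap=4, Wear=0, Output=-8]  = 4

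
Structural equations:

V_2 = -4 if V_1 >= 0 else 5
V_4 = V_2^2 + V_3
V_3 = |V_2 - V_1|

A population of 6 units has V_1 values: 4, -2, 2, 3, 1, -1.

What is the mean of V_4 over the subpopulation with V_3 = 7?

E[V_4|V_3=7] averages over only the 2 units with V_3=7 (V_1 = -2, 3): V_4 = 32, 23, mean 27.5.

27.5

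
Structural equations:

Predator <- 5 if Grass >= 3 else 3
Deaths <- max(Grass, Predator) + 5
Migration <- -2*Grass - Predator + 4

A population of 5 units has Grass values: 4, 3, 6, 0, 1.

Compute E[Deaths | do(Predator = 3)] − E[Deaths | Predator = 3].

The intervention sets Predator=3 in all 5 units regardless of Grass. Recomputing Deaths per unit gives 9, 8, 11, 8, 8; average 8.8.
E[Deaths|Predator=3] averages over only the 2 units with Predator=3 (Grass = 0, 1): Deaths = 8, 8, mean 8.
Difference = 8.8 − 8 = 0.8.

0.8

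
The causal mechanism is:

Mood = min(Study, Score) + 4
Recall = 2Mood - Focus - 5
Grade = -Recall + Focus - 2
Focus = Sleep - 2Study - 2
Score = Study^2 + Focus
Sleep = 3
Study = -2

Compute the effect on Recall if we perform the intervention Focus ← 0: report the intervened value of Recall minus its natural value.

The intervention breaks the incoming arrows to Focus: Focus = Sleep - 2Study - 2 no longer applies, and Focus = 0.
Score = Study^2 + Focus  [with Study=-2, Focus=0]  = 4
Mood = min(Study, Score) + 4  [with Study=-2, Score=4]  = 2
Recall = 2Mood - Focus - 5  [with Mood=2, Focus=0]  = -1
Without intervention: Focus = Sleep - 2Study - 2  [with Sleep=3, Study=-2]  = 5; Score = Study^2 + Focus  [with Study=-2, Focus=5]  = 9; Mood = min(Study, Score) + 4  [with Study=-2, Score=9]  = 2; Recall = 2Mood - Focus - 5  [with Mood=2, Focus=5]  = -6.
Change = -1 − (-6) = 5.

5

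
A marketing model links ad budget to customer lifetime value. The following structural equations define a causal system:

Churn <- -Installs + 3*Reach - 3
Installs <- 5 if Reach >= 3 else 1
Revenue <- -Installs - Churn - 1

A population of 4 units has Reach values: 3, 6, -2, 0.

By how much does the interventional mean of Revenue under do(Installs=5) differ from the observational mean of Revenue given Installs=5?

Every unit gets Installs=5 under the intervention. Revenue values become -7, -16, 8, 2; E[Revenue|do(Installs=5)] = -3.25.
E[Revenue|Installs=5] averages over only the 2 units with Installs=5 (Reach = 3, 6): Revenue = -7, -16, mean -11.5.
Difference = -3.25 − (-11.5) = 8.25.

8.25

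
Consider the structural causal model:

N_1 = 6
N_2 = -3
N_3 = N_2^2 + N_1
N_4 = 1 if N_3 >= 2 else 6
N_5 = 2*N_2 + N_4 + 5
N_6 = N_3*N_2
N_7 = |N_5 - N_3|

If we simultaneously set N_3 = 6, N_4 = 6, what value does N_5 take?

5

Setting N_3 = 6, N_4 = 6 by intervention discards those variables' equations.
N_5 = 2*N_2 + N_4 + 5  [with N_2=-3, N_4=6]  = 5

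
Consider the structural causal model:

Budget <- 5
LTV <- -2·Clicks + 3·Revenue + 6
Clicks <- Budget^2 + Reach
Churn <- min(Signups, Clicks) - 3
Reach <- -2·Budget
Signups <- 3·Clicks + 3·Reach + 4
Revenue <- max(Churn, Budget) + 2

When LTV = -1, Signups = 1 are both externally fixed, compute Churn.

Under do(LTV = -1, Signups = 1), each intervened variable's structural equation is replaced by its fixed value.
Reach = -2·Budget  [with Budget=5]  = -10
Clicks = Budget^2 + Reach  [with Budget=5, Reach=-10]  = 15
Churn = min(Signups, Clicks) - 3  [with Signups=1, Clicks=15]  = -2

-2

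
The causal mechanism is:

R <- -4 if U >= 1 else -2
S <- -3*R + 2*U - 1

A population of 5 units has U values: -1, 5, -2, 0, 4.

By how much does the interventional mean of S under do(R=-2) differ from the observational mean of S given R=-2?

The intervention sets R=-2 in all 5 units regardless of U. Recomputing S per unit gives 3, 15, 1, 5, 13; average 7.4.
E[S|R=-2] averages over only the 3 units with R=-2 (U = -1, -2, 0): S = 3, 1, 5, mean 3.
Difference = 7.4 − 3 = 4.4.

4.4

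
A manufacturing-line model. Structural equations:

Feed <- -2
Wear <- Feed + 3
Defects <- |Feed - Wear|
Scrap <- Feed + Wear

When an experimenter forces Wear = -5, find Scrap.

Under do(Wear=-5), the mechanism Wear <- Feed + 3 is discarded; Wear is fixed at -5.
Scrap = Feed + Wear  [with Feed=-2, Wear=-5]  = -7

-7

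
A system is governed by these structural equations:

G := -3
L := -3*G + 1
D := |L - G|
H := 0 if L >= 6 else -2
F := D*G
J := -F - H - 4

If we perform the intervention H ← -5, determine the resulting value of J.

Under do(H=-5), the mechanism H := 0 if L >= 6 else -2 is discarded; H is fixed at -5.
L = -3*G + 1  [with G=-3]  = 10
D = |L - G|  [with L=10, G=-3]  = 13
F = D*G  [with D=13, G=-3]  = -39
J = -F - H - 4  [with F=-39, H=-5]  = 40

40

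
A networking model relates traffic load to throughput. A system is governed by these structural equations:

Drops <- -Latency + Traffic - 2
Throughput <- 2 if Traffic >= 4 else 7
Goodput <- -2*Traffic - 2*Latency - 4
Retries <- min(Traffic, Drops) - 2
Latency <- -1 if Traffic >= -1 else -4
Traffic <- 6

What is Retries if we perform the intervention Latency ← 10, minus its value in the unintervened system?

-11

Under do(Latency=10), the mechanism Latency <- -1 if Traffic >= -1 else -4 is discarded; Latency is fixed at 10.
Drops = -Latency + Traffic - 2  [with Latency=10, Traffic=6]  = -6
Retries = min(Traffic, Drops) - 2  [with Traffic=6, Drops=-6]  = -8
Without intervention: Latency = -1 if Traffic >= -1 else -4  [with Traffic=6]  = -1; Drops = -Latency + Traffic - 2  [with Latency=-1, Traffic=6]  = 5; Retries = min(Traffic, Drops) - 2  [with Traffic=6, Drops=5]  = 3.
Change = -8 − 3 = -11.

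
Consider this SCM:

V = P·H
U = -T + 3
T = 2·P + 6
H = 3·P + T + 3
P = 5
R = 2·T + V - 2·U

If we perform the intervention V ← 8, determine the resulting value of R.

The intervention breaks the incoming arrows to V: V = P·H no longer applies, and V = 8.
T = 2·P + 6  [with P=5]  = 16
U = -T + 3  [with T=16]  = -13
R = 2·T + V - 2·U  [with T=16, V=8, U=-13]  = 66

66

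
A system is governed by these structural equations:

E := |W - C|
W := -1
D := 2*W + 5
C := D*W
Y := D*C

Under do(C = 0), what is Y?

do(C=0) replaces the equation C := D*W with the constant C = 0.
D = 2*W + 5  [with W=-1]  = 3
Y = D*C  [with D=3, C=0]  = 0

0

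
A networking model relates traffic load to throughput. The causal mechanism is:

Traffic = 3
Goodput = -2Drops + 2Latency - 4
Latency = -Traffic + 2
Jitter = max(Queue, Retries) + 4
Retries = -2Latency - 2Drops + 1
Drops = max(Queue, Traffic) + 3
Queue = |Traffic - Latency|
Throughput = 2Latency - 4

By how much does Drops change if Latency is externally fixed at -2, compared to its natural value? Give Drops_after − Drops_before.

1

Under do(Latency=-2), the mechanism Latency = -Traffic + 2 is discarded; Latency is fixed at -2.
Queue = |Traffic - Latency|  [with Traffic=3, Latency=-2]  = 5
Drops = max(Queue, Traffic) + 3  [with Queue=5, Traffic=3]  = 8
Without intervention: Latency = -Traffic + 2  [with Traffic=3]  = -1; Queue = |Traffic - Latency|  [with Traffic=3, Latency=-1]  = 4; Drops = max(Queue, Traffic) + 3  [with Queue=4, Traffic=3]  = 7.
Change = 8 − 7 = 1.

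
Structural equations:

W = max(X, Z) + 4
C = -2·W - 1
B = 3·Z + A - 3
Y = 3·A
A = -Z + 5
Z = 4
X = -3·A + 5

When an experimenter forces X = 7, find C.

The intervention breaks the incoming arrows to X: X = -3·A + 5 no longer applies, and X = 7.
W = max(X, Z) + 4  [with X=7, Z=4]  = 11
C = -2·W - 1  [with W=11]  = -23

-23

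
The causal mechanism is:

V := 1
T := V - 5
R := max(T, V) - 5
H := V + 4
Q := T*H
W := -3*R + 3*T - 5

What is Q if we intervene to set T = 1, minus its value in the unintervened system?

25

do(T=1) replaces the equation T := V - 5 with the constant T = 1.
H = V + 4  [with V=1]  = 5
Q = T*H  [with T=1, H=5]  = 5
Without intervention: T = V - 5  [with V=1]  = -4; H = V + 4  [with V=1]  = 5; Q = T*H  [with T=-4, H=5]  = -20.
Change = 5 − (-20) = 25.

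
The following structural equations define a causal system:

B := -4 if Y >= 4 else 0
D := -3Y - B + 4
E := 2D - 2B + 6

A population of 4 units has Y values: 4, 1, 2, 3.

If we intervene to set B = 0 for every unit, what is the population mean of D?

The intervention sets B=0 in all 4 units regardless of Y. Recomputing D per unit gives -8, 1, -2, -5; average -3.5.

-3.5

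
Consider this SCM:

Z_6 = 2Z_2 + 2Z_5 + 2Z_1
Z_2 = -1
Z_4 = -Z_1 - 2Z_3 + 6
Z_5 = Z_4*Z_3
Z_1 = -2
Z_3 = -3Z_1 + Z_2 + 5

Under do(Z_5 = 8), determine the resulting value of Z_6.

10

The intervention breaks the incoming arrows to Z_5: Z_5 = Z_4*Z_3 no longer applies, and Z_5 = 8.
Z_6 = 2Z_2 + 2Z_5 + 2Z_1  [with Z_2=-1, Z_5=8, Z_1=-2]  = 10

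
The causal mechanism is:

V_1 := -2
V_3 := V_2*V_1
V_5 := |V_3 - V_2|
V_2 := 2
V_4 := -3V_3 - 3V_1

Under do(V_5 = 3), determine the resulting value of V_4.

18

The intervention breaks the incoming arrows to V_5: V_5 := |V_3 - V_2| no longer applies, and V_5 = 3.
Since V_4 is not a descendant of the intervened variable, it is unaffected.
V_3 = V_2*V_1  [with V_2=2, V_1=-2]  = -4
V_4 = -3V_3 - 3V_1  [with V_3=-4, V_1=-2]  = 18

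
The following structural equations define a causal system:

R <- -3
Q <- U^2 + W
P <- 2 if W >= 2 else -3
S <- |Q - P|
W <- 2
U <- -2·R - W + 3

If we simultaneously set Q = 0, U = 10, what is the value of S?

2

The joint intervention fixes Q = 0, U = 10, removing each variable's own equation.
P = 2 if W >= 2 else -3  [with W=2]  = 2
S = |Q - P|  [with Q=0, P=2]  = 2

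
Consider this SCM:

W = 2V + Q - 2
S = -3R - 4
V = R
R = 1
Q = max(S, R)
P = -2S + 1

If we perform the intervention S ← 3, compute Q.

The intervention breaks the incoming arrows to S: S = -3R - 4 no longer applies, and S = 3.
Q = max(S, R)  [with S=3, R=1]  = 3

3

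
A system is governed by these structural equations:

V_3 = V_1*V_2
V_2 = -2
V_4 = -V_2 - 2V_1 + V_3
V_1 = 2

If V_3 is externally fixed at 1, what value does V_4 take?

-1

The intervention breaks the incoming arrows to V_3: V_3 = V_1*V_2 no longer applies, and V_3 = 1.
V_4 = -V_2 - 2V_1 + V_3  [with V_2=-2, V_1=2, V_3=1]  = -1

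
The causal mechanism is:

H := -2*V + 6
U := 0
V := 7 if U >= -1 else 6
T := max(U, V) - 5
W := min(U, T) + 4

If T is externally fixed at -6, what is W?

The intervention breaks the incoming arrows to T: T := max(U, V) - 5 no longer applies, and T = -6.
W = min(U, T) + 4  [with U=0, T=-6]  = -2

-2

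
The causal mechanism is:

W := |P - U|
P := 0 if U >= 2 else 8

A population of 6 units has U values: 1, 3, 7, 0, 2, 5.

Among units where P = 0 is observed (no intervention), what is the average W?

Conditioning on P=0 selects the 4 unit(s) with U ∈ {3, 7, 2, 5}. Their W values: 3, 7, 2, 5. Mean = 4.25.

4.25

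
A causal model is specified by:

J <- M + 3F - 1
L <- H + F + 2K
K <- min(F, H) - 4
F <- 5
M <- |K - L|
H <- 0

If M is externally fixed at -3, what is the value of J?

The intervention breaks the incoming arrows to M: M <- |K - L| no longer applies, and M = -3.
J = M + 3F - 1  [with M=-3, F=5]  = 11

11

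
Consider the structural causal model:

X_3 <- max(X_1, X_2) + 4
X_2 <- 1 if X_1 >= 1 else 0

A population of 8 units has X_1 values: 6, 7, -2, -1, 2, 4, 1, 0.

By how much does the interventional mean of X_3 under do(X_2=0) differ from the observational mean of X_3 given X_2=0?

2.5

Every unit gets X_2=0 under the intervention. X_3 values become 10, 11, 4, 4, 6, 8, 5, 4; E[X_3|do(X_2=0)] = 6.5.
Observing X_2=0 restricts to units where X_2's equation naturally yields 0: X_1 ∈ {-2, -1, 0}. In that subpopulation X_3 = 4, 4, 4, mean 4.
Difference = 6.5 − 4 = 2.5.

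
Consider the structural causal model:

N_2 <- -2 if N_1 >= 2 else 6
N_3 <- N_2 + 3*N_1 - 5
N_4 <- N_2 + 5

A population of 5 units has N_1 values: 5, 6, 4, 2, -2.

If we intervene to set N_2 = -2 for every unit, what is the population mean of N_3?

The intervention sets N_2=-2 in all 5 units regardless of N_1. Recomputing N_3 per unit gives 8, 11, 5, -1, -13; average 2.

2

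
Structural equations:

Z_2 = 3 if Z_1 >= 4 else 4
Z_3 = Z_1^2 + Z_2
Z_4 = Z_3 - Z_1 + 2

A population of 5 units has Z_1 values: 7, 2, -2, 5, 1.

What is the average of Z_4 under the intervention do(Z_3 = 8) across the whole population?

7.4

Every unit gets Z_3=8 under the intervention. Z_4 values become 3, 8, 12, 5, 9; E[Z_4|do(Z_3=8)] = 7.4.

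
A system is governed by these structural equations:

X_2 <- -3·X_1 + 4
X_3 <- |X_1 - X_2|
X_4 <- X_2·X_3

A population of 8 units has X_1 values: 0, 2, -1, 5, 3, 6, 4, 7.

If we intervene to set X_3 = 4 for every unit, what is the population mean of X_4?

-23

do(X_3=4) breaks X_3's dependence on X_1. With X_3=4 fixed, X_4 across the units is 16, -8, 28, -44, -20, -56, -32, -68, mean -23.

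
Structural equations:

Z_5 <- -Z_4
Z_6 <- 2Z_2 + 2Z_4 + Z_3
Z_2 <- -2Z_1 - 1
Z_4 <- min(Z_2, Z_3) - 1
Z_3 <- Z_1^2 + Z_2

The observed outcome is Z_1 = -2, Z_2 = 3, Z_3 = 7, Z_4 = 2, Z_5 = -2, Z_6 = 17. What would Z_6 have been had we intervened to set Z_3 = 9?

The intervention breaks the incoming arrows to Z_3: Z_3 <- Z_1^2 + Z_2 no longer applies, and Z_3 = 9.
Z_2 = -2Z_1 - 1  [with Z_1=-2]  = 3
Z_4 = min(Z_2, Z_3) - 1  [with Z_2=3, Z_3=9]  = 2
Z_6 = 2Z_2 + 2Z_4 + Z_3  [with Z_2=3, Z_4=2, Z_3=9]  = 19

19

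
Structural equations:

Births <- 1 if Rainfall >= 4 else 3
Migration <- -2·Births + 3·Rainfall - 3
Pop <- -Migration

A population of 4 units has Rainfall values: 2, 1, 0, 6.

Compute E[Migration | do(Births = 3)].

do(Births=3) breaks Births's dependence on Rainfall. With Births=3 fixed, Migration across the units is -3, -6, -9, 9, mean -2.25.

-2.25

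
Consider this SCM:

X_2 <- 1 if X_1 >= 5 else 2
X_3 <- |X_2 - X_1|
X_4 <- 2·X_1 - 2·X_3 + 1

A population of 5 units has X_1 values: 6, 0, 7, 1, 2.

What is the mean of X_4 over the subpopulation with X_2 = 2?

1

Conditioning on X_2=2 selects the 3 unit(s) with X_1 ∈ {0, 1, 2}. Their X_4 values: -3, 1, 5. Mean = 1.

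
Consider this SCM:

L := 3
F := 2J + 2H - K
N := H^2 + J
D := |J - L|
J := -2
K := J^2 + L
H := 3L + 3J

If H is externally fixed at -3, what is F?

The intervention breaks the incoming arrows to H: H := 3L + 3J no longer applies, and H = -3.
K = J^2 + L  [with J=-2, L=3]  = 7
F = 2J + 2H - K  [with J=-2, H=-3, K=7]  = -17

-17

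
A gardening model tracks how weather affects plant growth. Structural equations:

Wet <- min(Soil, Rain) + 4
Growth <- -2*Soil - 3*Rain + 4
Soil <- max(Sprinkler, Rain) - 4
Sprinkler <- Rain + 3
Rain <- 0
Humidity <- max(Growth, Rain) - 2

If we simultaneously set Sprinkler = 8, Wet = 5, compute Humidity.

The joint intervention fixes Sprinkler = 8, Wet = 5, removing each variable's own equation.
Soil = max(Sprinkler, Rain) - 4  [with Sprinkler=8, Rain=0]  = 4
Growth = -2*Soil - 3*Rain + 4  [with Soil=4, Rain=0]  = -4
Humidity = max(Growth, Rain) - 2  [with Growth=-4, Rain=0]  = -2

-2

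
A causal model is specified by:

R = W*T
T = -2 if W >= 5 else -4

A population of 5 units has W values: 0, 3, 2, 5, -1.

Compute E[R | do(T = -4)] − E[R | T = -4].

Under do(T=-4), T's equation is replaced by T=-4 for every unit. Per-unit R: 0, -12, -8, -20, 4. Mean = -7.2.
E[R|T=-4] averages over only the 4 units with T=-4 (W = 0, 3, 2, -1): R = 0, -12, -8, 4, mean -4.
Difference = -7.2 − (-4) = -3.2.

-3.2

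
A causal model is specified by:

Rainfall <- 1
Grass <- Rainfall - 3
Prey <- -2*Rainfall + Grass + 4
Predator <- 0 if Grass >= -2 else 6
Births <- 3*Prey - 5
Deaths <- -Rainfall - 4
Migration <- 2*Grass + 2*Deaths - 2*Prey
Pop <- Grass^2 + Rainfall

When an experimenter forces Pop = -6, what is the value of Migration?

Intervening sets Pop = -6 and removes its equation (Pop <- Grass^2 + Rainfall).
Since Migration is not a descendant of the intervened variable, it is unaffected.
Grass = Rainfall - 3  [with Rainfall=1]  = -2
Prey = -2*Rainfall + Grass + 4  [with Rainfall=1, Grass=-2]  = 0
Deaths = -Rainfall - 4  [with Rainfall=1]  = -5
Migration = 2*Grass + 2*Deaths - 2*Prey  [with Grass=-2, Deaths=-5, Prey=0]  = -14

-14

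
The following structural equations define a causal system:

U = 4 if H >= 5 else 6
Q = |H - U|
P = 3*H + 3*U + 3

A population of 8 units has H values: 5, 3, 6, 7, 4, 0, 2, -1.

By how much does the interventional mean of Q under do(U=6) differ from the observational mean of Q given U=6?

-1.4

Under do(U=6), U's equation is replaced by U=6 for every unit. Per-unit Q: 1, 3, 0, 1, 2, 6, 4, 7. Mean = 3.
Conditioning on U=6 selects the 5 unit(s) with H ∈ {3, 4, 0, 2, -1}. Their Q values: 3, 2, 6, 4, 7. Mean = 4.4.
Difference = 3 − 4.4 = -1.4.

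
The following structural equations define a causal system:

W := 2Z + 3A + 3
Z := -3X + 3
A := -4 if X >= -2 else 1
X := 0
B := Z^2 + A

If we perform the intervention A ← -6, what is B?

3

do(A=-6) replaces the equation A := -4 if X >= -2 else 1 with the constant A = -6.
Z = -3X + 3  [with X=0]  = 3
B = Z^2 + A  [with Z=3, A=-6]  = 3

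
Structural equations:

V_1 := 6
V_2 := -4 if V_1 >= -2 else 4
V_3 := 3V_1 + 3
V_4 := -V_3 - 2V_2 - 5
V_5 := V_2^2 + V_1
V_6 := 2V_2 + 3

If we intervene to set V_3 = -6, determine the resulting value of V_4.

The intervention breaks the incoming arrows to V_3: V_3 := 3V_1 + 3 no longer applies, and V_3 = -6.
V_2 = -4 if V_1 >= -2 else 4  [with V_1=6]  = -4
V_4 = -V_3 - 2V_2 - 5  [with V_3=-6, V_2=-4]  = 9

9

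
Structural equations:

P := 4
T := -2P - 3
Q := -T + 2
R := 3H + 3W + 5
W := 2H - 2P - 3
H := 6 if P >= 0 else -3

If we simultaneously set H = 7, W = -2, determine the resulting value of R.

20

Setting H = 7, W = -2 by intervention discards those variables' equations.
R = 3H + 3W + 5  [with H=7, W=-2]  = 20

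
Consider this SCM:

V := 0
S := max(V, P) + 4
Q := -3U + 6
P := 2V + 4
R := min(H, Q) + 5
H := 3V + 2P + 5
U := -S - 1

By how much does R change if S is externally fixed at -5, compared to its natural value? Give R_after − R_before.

The intervention breaks the incoming arrows to S: S := max(V, P) + 4 no longer applies, and S = -5.
P = 2V + 4  [with V=0]  = 4
H = 3V + 2P + 5  [with V=0, P=4]  = 13
U = -S - 1  [with S=-5]  = 4
Q = -3U + 6  [with U=4]  = -6
R = min(H, Q) + 5  [with H=13, Q=-6]  = -1
Without intervention: P = 2V + 4  [with V=0]  = 4; H = 3V + 2P + 5  [with V=0, P=4]  = 13; S = max(V, P) + 4  [with V=0, P=4]  = 8; U = -S - 1  [with S=8]  = -9; Q = -3U + 6  [with U=-9]  = 33; R = min(H, Q) + 5  [with H=13, Q=33]  = 18.
Change = -1 − 18 = -19.

-19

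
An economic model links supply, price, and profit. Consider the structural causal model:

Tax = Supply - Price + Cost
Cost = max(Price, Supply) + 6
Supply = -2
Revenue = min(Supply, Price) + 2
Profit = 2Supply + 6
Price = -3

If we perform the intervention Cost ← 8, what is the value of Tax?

do(Cost=8) replaces the equation Cost = max(Price, Supply) + 6 with the constant Cost = 8.
Tax = Supply - Price + Cost  [with Supply=-2, Price=-3, Cost=8]  = 9

9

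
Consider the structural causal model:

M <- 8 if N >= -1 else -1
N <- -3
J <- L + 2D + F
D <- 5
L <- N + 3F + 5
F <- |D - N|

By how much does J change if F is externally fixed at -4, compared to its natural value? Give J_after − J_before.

do(F=-4) replaces the equation F <- |D - N| with the constant F = -4.
L = N + 3F + 5  [with N=-3, F=-4]  = -10
J = L + 2D + F  [with L=-10, D=5, F=-4]  = -4
Without intervention: F = |D - N|  [with D=5, N=-3]  = 8; L = N + 3F + 5  [with N=-3, F=8]  = 26; J = L + 2D + F  [with L=26, D=5, F=8]  = 44.
Change = -4 − 44 = -48.

-48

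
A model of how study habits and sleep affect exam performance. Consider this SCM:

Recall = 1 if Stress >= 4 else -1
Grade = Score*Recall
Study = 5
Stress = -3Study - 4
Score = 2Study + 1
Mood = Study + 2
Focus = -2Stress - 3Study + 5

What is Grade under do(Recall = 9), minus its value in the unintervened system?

110

Intervening sets Recall = 9 and removes its equation (Recall = 1 if Stress >= 4 else -1).
Score = 2Study + 1  [with Study=5]  = 11
Grade = Score*Recall  [with Score=11, Recall=9]  = 99
Without intervention: Stress = -3Study - 4  [with Study=5]  = -19; Score = 2Study + 1  [with Study=5]  = 11; Recall = 1 if Stress >= 4 else -1  [with Stress=-19]  = -1; Grade = Score*Recall  [with Score=11, Recall=-1]  = -11.
Change = 99 − (-11) = 110.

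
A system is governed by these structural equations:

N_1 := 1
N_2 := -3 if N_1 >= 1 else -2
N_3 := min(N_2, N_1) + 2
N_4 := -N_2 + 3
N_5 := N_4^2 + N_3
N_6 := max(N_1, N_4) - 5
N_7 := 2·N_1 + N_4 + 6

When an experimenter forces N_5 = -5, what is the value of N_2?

-3

Under do(N_5=-5), the mechanism N_5 := N_4^2 + N_3 is discarded; N_5 is fixed at -5.
No directed path runs from N_5 to N_2, so N_2 keeps its natural value.
N_2 = -3 if N_1 >= 1 else -2  [with N_1=1]  = -3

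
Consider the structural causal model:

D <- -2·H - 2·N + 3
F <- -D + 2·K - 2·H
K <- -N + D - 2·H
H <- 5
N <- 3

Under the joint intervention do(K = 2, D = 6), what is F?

-12

The joint intervention fixes K = 2, D = 6, removing each variable's own equation.
F = -D + 2·K - 2·H  [with D=6, K=2, H=5]  = -12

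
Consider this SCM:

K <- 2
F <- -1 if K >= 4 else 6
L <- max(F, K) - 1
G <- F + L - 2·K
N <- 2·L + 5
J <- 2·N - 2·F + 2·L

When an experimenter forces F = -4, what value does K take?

2

Under do(F=-4), the mechanism F <- -1 if K >= 4 else 6 is discarded; F is fixed at -4.
K is not downstream of the intervention, so its value is determined by the original equations.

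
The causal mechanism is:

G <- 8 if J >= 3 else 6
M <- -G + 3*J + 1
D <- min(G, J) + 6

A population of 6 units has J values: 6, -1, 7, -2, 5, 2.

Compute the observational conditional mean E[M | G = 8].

E[M|G=8] averages over only the 3 units with G=8 (J = 6, 7, 5): M = 11, 14, 8, mean 11.

11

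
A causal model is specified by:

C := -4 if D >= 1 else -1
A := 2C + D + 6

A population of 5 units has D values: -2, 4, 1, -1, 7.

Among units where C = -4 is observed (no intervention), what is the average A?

Conditioning on C=-4 selects the 3 unit(s) with D ∈ {4, 1, 7}. Their A values: 2, -1, 5. Mean = 2.

2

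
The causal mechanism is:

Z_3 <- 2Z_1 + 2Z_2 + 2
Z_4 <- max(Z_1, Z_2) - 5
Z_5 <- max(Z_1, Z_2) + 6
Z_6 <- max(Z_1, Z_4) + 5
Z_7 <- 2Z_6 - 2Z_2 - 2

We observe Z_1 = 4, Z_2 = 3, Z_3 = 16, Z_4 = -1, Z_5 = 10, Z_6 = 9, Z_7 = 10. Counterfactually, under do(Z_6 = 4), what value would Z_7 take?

0

Intervening sets Z_6 = 4 and removes its equation (Z_6 <- max(Z_1, Z_4) + 5).
Z_7 = 2Z_6 - 2Z_2 - 2  [with Z_6=4, Z_2=3]  = 0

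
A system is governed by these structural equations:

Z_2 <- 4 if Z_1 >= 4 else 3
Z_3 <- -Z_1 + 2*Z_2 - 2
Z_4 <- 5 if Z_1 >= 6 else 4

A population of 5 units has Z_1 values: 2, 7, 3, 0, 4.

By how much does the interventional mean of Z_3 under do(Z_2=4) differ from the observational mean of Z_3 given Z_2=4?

Every unit gets Z_2=4 under the intervention. Z_3 values become 4, -1, 3, 6, 2; E[Z_3|do(Z_2=4)] = 2.8.
Conditioning on Z_2=4 selects the 2 unit(s) with Z_1 ∈ {7, 4}. Their Z_3 values: -1, 2. Mean = 0.5.
Difference = 2.8 − 0.5 = 2.3.

2.3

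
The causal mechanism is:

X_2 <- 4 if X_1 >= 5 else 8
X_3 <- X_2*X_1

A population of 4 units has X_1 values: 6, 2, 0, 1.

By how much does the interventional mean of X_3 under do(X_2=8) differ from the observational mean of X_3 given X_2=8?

10

Under do(X_2=8), X_2's equation is replaced by X_2=8 for every unit. Per-unit X_3: 48, 16, 0, 8. Mean = 18.
E[X_3|X_2=8] averages over only the 3 units with X_2=8 (X_1 = 2, 0, 1): X_3 = 16, 0, 8, mean 8.
Difference = 18 − 8 = 10.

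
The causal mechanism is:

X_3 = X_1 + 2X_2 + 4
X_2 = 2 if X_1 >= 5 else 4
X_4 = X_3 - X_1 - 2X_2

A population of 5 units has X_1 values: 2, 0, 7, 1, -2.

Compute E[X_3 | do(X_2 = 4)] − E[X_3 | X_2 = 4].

1.35

The intervention sets X_2=4 in all 5 units regardless of X_1. Recomputing X_3 per unit gives 14, 12, 19, 13, 10; average 13.6.
E[X_3|X_2=4] averages over only the 4 units with X_2=4 (X_1 = 2, 0, 1, -2): X_3 = 14, 12, 13, 10, mean 12.25.
Difference = 13.6 − 12.25 = 1.35.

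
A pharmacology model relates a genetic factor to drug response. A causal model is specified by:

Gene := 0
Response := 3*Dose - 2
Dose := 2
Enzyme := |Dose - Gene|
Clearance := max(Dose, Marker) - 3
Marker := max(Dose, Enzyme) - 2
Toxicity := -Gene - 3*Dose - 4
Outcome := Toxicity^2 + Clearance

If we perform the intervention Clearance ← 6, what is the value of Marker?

Under do(Clearance=6), the mechanism Clearance := max(Dose, Marker) - 3 is discarded; Clearance is fixed at 6.
Since Marker is not a descendant of the intervened variable, it is unaffected.
Enzyme = |Dose - Gene|  [with Dose=2, Gene=0]  = 2
Marker = max(Dose, Enzyme) - 2  [with Dose=2, Enzyme=2]  = 0

0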